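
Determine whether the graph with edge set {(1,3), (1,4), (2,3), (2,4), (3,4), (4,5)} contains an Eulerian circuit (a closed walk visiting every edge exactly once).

Step 1: Find the degree of each vertex:
  deg(1) = 2
  deg(2) = 2
  deg(3) = 3
  deg(4) = 4
  deg(5) = 1

Step 2: Count vertices with odd degree:
  Odd-degree vertices: 3, 5 (2 total)

Step 3: Apply Euler's theorem:
  - Eulerian circuit exists iff graph is connected and all vertices have even degree
  - Eulerian path exists iff graph is connected and has 0 or 2 odd-degree vertices

Graph is connected with exactly 2 odd-degree vertices (3, 5).
Eulerian path exists (starting and ending at the odd-degree vertices), but no Eulerian circuit.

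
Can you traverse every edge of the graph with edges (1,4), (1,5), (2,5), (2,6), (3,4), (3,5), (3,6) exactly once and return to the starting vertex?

Step 1: Find the degree of each vertex:
  deg(1) = 2
  deg(2) = 2
  deg(3) = 3
  deg(4) = 2
  deg(5) = 3
  deg(6) = 2

Step 2: Count vertices with odd degree:
  Odd-degree vertices: 3, 5 (2 total)

Step 3: Apply Euler's theorem:
  - Eulerian circuit exists iff graph is connected and all vertices have even degree
  - Eulerian path exists iff graph is connected and has 0 or 2 odd-degree vertices

Graph is connected with exactly 2 odd-degree vertices (3, 5).
Eulerian path exists (starting and ending at the odd-degree vertices), but no Eulerian circuit.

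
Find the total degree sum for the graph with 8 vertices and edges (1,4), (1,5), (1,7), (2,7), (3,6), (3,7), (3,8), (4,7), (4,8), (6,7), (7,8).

Step 1: Count edges incident to each vertex:
  deg(1) = 3 (neighbors: 4, 5, 7)
  deg(2) = 1 (neighbors: 7)
  deg(3) = 3 (neighbors: 6, 7, 8)
  deg(4) = 3 (neighbors: 1, 7, 8)
  deg(5) = 1 (neighbors: 1)
  deg(6) = 2 (neighbors: 3, 7)
  deg(7) = 6 (neighbors: 1, 2, 3, 4, 6, 8)
  deg(8) = 3 (neighbors: 3, 4, 7)

Step 2: Sum all degrees:
  3 + 1 + 3 + 3 + 1 + 2 + 6 + 3 = 22

Verification: sum of degrees = 2 * |E| = 2 * 11 = 22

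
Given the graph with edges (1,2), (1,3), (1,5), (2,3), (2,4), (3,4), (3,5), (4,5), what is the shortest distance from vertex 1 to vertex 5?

Step 1: Build adjacency list:
  1: 2, 3, 5
  2: 1, 3, 4
  3: 1, 2, 4, 5
  4: 2, 3, 5
  5: 1, 3, 4

Step 2: BFS from vertex 1 to find shortest path to 5:
  vertex 2 reached at distance 1
  vertex 3 reached at distance 1
  vertex 5 reached at distance 1

Step 3: Shortest path: 1 -> 5
Path length: 1 edge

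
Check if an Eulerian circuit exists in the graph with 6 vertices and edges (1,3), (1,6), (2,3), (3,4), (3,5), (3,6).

Step 1: Find the degree of each vertex:
  deg(1) = 2
  deg(2) = 1
  deg(3) = 5
  deg(4) = 1
  deg(5) = 1
  deg(6) = 2

Step 2: Count vertices with odd degree:
  Odd-degree vertices: 2, 3, 4, 5 (4 total)

Step 3: Apply Euler's theorem:
  - Eulerian circuit exists iff graph is connected and all vertices have even degree
  - Eulerian path exists iff graph is connected and has 0 or 2 odd-degree vertices

Graph has 4 odd-degree vertices (need 0 or 2).
Neither Eulerian path nor Eulerian circuit exists.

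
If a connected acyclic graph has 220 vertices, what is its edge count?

A tree on n vertices always has exactly n - 1 edges.
For n = 220: edges = 220 - 1 = 219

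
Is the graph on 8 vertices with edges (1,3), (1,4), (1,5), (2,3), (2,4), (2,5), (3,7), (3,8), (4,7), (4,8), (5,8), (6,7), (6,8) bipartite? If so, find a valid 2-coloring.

Step 1: Attempt 2-coloring using BFS:
  Start at vertex 1, assign color 0
  Color vertex 3 with color 1 (neighbor of 1)
  Color vertex 4 with color 1 (neighbor of 1)
  Color vertex 5 with color 1 (neighbor of 1)
  Color vertex 2 with color 0 (neighbor of 3)
  Color vertex 7 with color 0 (neighbor of 3)
  Color vertex 8 with color 0 (neighbor of 3)
  Color vertex 6 with color 1 (neighbor of 7)

Step 2: 2-coloring succeeded. No conflicts found.
  Set A (color 0): {1, 2, 7, 8}
  Set B (color 1): {3, 4, 5, 6}

The graph is bipartite with partition {1, 2, 7, 8}, {3, 4, 5, 6}.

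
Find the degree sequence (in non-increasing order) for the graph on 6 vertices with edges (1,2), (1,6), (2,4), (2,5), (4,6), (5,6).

Step 1: Count edges incident to each vertex:
  deg(1) = 2 (neighbors: 2, 6)
  deg(2) = 3 (neighbors: 1, 4, 5)
  deg(3) = 0 (neighbors: none)
  deg(4) = 2 (neighbors: 2, 6)
  deg(5) = 2 (neighbors: 2, 6)
  deg(6) = 3 (neighbors: 1, 4, 5)

Step 2: Sort degrees in non-increasing order:
  Degrees: [2, 3, 0, 2, 2, 3] -> sorted: [3, 3, 2, 2, 2, 0]

Degree sequence: [3, 3, 2, 2, 2, 0]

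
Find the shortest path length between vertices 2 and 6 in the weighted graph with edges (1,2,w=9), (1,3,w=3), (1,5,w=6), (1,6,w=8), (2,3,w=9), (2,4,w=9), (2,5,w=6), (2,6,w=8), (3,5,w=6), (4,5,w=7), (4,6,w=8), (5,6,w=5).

Step 1: Build adjacency list with weights:
  1: 2(w=9), 3(w=3), 5(w=6), 6(w=8)
  2: 1(w=9), 3(w=9), 4(w=9), 5(w=6), 6(w=8)
  3: 1(w=3), 2(w=9), 5(w=6)
  4: 2(w=9), 5(w=7), 6(w=8)
  5: 1(w=6), 2(w=6), 3(w=6), 4(w=7), 6(w=5)
  6: 1(w=8), 2(w=8), 4(w=8), 5(w=5)

Step 2: Apply Dijkstra's algorithm from vertex 2:
  Visit vertex 2 (distance=0)
    Update dist[1] = 9
    Update dist[3] = 9
    Update dist[4] = 9
    Update dist[5] = 6
    Update dist[6] = 8
  Visit vertex 5 (distance=6)
  Visit vertex 6 (distance=8)

Step 3: Shortest path: 2 -> 6
Total weight: 8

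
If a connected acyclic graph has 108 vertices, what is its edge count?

A tree on n vertices always has exactly n - 1 edges.
For n = 108: edges = 108 - 1 = 107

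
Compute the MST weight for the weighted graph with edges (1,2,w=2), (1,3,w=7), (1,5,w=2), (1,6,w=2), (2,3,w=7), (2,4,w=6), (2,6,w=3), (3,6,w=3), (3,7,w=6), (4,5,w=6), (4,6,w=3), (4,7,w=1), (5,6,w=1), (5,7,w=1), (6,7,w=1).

Apply Kruskal's algorithm (sort edges by weight, add if no cycle):

Sorted edges by weight:
  (4,7) w=1
  (5,7) w=1
  (5,6) w=1
  (6,7) w=1
  (1,6) w=2
  (1,2) w=2
  (1,5) w=2
  (2,6) w=3
  (3,6) w=3
  (4,6) w=3
  (2,4) w=6
  (3,7) w=6
  (4,5) w=6
  (1,3) w=7
  (2,3) w=7

Add edge (4,7) w=1 -- no cycle. Running total: 1
Add edge (5,7) w=1 -- no cycle. Running total: 2
Add edge (5,6) w=1 -- no cycle. Running total: 3
Skip edge (6,7) w=1 -- would create cycle
Add edge (1,6) w=2 -- no cycle. Running total: 5
Add edge (1,2) w=2 -- no cycle. Running total: 7
Skip edge (1,5) w=2 -- would create cycle
Skip edge (2,6) w=3 -- would create cycle
Add edge (3,6) w=3 -- no cycle. Running total: 10

MST edges: (4,7,w=1), (5,7,w=1), (5,6,w=1), (1,6,w=2), (1,2,w=2), (3,6,w=3)
Total MST weight: 1 + 1 + 1 + 2 + 2 + 3 = 10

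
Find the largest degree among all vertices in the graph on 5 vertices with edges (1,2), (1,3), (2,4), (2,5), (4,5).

Step 1: Count edges incident to each vertex:
  deg(1) = 2 (neighbors: 2, 3)
  deg(2) = 3 (neighbors: 1, 4, 5)
  deg(3) = 1 (neighbors: 1)
  deg(4) = 2 (neighbors: 2, 5)
  deg(5) = 2 (neighbors: 2, 4)

Step 2: Find maximum:
  max(2, 3, 1, 2, 2) = 3 (vertex 2)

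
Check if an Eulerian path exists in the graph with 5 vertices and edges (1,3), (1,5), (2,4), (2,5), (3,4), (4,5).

Step 1: Find the degree of each vertex:
  deg(1) = 2
  deg(2) = 2
  deg(3) = 2
  deg(4) = 3
  deg(5) = 3

Step 2: Count vertices with odd degree:
  Odd-degree vertices: 4, 5 (2 total)

Step 3: Apply Euler's theorem:
  - Eulerian circuit exists iff graph is connected and all vertices have even degree
  - Eulerian path exists iff graph is connected and has 0 or 2 odd-degree vertices

Graph is connected with exactly 2 odd-degree vertices (4, 5).
Eulerian path exists (starting and ending at the odd-degree vertices), but no Eulerian circuit.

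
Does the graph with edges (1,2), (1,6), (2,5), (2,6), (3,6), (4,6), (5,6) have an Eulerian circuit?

Step 1: Find the degree of each vertex:
  deg(1) = 2
  deg(2) = 3
  deg(3) = 1
  deg(4) = 1
  deg(5) = 2
  deg(6) = 5

Step 2: Count vertices with odd degree:
  Odd-degree vertices: 2, 3, 4, 6 (4 total)

Step 3: Apply Euler's theorem:
  - Eulerian circuit exists iff graph is connected and all vertices have even degree
  - Eulerian path exists iff graph is connected and has 0 or 2 odd-degree vertices

Graph has 4 odd-degree vertices (need 0 or 2).
Neither Eulerian path nor Eulerian circuit exists.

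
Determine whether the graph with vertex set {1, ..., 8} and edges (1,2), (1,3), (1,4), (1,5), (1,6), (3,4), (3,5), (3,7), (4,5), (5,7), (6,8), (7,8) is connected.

Step 1: Build adjacency list from edges:
  1: 2, 3, 4, 5, 6
  2: 1
  3: 1, 4, 5, 7
  4: 1, 3, 5
  5: 1, 3, 4, 7
  6: 1, 8
  7: 3, 5, 8
  8: 6, 7

Step 2: Run BFS/DFS from vertex 1:
  Visited: {1, 2, 3, 4, 5, 6, 7, 8}
  Reached 8 of 8 vertices

Step 3: All 8 vertices reached from vertex 1, so the graph is connected.
Answer: Yes, the graph is connected.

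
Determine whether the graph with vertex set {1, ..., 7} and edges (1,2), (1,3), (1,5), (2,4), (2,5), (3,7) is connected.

Step 1: Build adjacency list from edges:
  1: 2, 3, 5
  2: 1, 4, 5
  3: 1, 7
  4: 2
  5: 1, 2
  6: (none)
  7: 3

Step 2: Run BFS/DFS from vertex 1:
  Visited: {1, 2, 3, 5, 4, 7}
  Reached 6 of 7 vertices

Step 3: Only 6 of 7 vertices reached. Graph is disconnected.
Connected components: {1, 2, 3, 4, 5, 7}, {6}
Answer: No, the graph is not connected (2 components).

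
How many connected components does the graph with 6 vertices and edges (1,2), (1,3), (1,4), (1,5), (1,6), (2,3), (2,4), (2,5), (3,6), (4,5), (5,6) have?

Step 1: Build adjacency list from edges:
  1: 2, 3, 4, 5, 6
  2: 1, 3, 4, 5
  3: 1, 2, 6
  4: 1, 2, 5
  5: 1, 2, 4, 6
  6: 1, 3, 5

Step 2: Run BFS/DFS from vertex 1:
  Visited: {1, 2, 3, 4, 5, 6}
  Reached 6 of 6 vertices

Step 3: All 6 vertices reached from vertex 1, so the graph is connected.
Number of connected components: 1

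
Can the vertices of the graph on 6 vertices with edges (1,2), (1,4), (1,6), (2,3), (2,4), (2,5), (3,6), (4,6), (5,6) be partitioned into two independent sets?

Step 1: Attempt 2-coloring using BFS:
  Start at vertex 1, assign color 0
  Color vertex 2 with color 1 (neighbor of 1)
  Color vertex 4 with color 1 (neighbor of 1)
  Color vertex 6 with color 1 (neighbor of 1)
  Color vertex 3 with color 0 (neighbor of 2)

Step 2: Conflict found! Vertices 2 and 4 are adjacent but have the same color.
This means the graph contains an odd cycle.

The graph is NOT bipartite.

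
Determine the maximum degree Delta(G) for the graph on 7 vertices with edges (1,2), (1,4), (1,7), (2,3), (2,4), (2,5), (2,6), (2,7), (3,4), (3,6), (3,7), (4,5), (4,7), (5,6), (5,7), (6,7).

Step 1: Count edges incident to each vertex:
  deg(1) = 3 (neighbors: 2, 4, 7)
  deg(2) = 6 (neighbors: 1, 3, 4, 5, 6, 7)
  deg(3) = 4 (neighbors: 2, 4, 6, 7)
  deg(4) = 5 (neighbors: 1, 2, 3, 5, 7)
  deg(5) = 4 (neighbors: 2, 4, 6, 7)
  deg(6) = 4 (neighbors: 2, 3, 5, 7)
  deg(7) = 6 (neighbors: 1, 2, 3, 4, 5, 6)

Step 2: Find maximum:
  max(3, 6, 4, 5, 4, 4, 6) = 6 (vertex 2)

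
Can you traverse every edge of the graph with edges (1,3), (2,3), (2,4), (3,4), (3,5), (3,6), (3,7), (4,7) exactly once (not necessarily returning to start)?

Step 1: Find the degree of each vertex:
  deg(1) = 1
  deg(2) = 2
  deg(3) = 6
  deg(4) = 3
  deg(5) = 1
  deg(6) = 1
  deg(7) = 2

Step 2: Count vertices with odd degree:
  Odd-degree vertices: 1, 4, 5, 6 (4 total)

Step 3: Apply Euler's theorem:
  - Eulerian circuit exists iff graph is connected and all vertices have even degree
  - Eulerian path exists iff graph is connected and has 0 or 2 odd-degree vertices

Graph has 4 odd-degree vertices (need 0 or 2).
Neither Eulerian path nor Eulerian circuit exists.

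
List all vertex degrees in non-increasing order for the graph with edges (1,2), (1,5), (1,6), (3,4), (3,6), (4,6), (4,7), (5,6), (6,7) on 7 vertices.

Step 1: Count edges incident to each vertex:
  deg(1) = 3 (neighbors: 2, 5, 6)
  deg(2) = 1 (neighbors: 1)
  deg(3) = 2 (neighbors: 4, 6)
  deg(4) = 3 (neighbors: 3, 6, 7)
  deg(5) = 2 (neighbors: 1, 6)
  deg(6) = 5 (neighbors: 1, 3, 4, 5, 7)
  deg(7) = 2 (neighbors: 4, 6)

Step 2: Sort degrees in non-increasing order:
  Degrees: [3, 1, 2, 3, 2, 5, 2] -> sorted: [5, 3, 3, 2, 2, 2, 1]

Degree sequence: [5, 3, 3, 2, 2, 2, 1]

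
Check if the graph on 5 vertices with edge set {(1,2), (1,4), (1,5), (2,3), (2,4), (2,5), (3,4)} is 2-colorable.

Step 1: Attempt 2-coloring using BFS:
  Start at vertex 1, assign color 0
  Color vertex 2 with color 1 (neighbor of 1)
  Color vertex 4 with color 1 (neighbor of 1)
  Color vertex 5 with color 1 (neighbor of 1)
  Color vertex 3 with color 0 (neighbor of 2)

Step 2: Conflict found! Vertices 2 and 4 are adjacent but have the same color.
This means the graph contains an odd cycle.

The graph is NOT bipartite.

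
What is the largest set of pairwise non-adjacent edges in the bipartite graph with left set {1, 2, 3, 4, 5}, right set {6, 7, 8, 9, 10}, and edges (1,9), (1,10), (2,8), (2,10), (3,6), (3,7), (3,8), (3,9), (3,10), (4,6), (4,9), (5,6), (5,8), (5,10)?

Step 1: List the neighbors of each left vertex:
  1: 9, 10
  2: 8, 10
  3: 6, 7, 8, 9, 10
  4: 6, 9
  5: 6, 8, 10

Step 2: Greedily match left vertices, then look for augmenting paths:
  Match 1 -- 9
  Match 2 -- 8
  Match 3 -- 7
  Match 4 -- 6
  Match 5 -- 10
  No augmenting path remains.

Step 3: Verify this is maximum:
  Matching size 5 = min(|L|, |R|) = min(5, 5), which is an upper bound, so this matching is maximum.

Maximum matching: {(1,9), (2,8), (3,7), (4,6), (5,10)}
Size: 5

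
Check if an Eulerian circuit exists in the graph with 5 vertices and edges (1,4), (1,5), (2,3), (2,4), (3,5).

Step 1: Find the degree of each vertex:
  deg(1) = 2
  deg(2) = 2
  deg(3) = 2
  deg(4) = 2
  deg(5) = 2

Step 2: Count vertices with odd degree:
  All vertices have even degree (0 odd-degree vertices)

Step 3: Apply Euler's theorem:
  - Eulerian circuit exists iff graph is connected and all vertices have even degree
  - Eulerian path exists iff graph is connected and has 0 or 2 odd-degree vertices

Graph is connected with 0 odd-degree vertices.
Both Eulerian circuit and Eulerian path exist.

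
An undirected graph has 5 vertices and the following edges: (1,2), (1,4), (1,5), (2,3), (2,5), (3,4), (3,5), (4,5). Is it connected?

Step 1: Build adjacency list from edges:
  1: 2, 4, 5
  2: 1, 3, 5
  3: 2, 4, 5
  4: 1, 3, 5
  5: 1, 2, 3, 4

Step 2: Run BFS/DFS from vertex 1:
  Visited: {1, 2, 4, 5, 3}
  Reached 5 of 5 vertices

Step 3: All 5 vertices reached from vertex 1, so the graph is connected.
Answer: Yes, the graph is connected.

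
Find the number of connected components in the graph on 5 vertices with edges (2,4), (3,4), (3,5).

Step 1: Build adjacency list from edges:
  1: (none)
  2: 4
  3: 4, 5
  4: 2, 3
  5: 3

Step 2: Run BFS/DFS from vertex 1:
  Visited: {1}
  Reached 1 of 5 vertices

Step 3: Only 1 of 5 vertices reached. Graph is disconnected.
Connected components: {1}, {2, 3, 4, 5}
Number of connected components: 2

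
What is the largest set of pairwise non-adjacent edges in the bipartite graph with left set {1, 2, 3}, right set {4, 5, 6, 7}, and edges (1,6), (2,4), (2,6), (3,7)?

Step 1: List the neighbors of each left vertex:
  1: 6
  2: 4, 6
  3: 7

Step 2: Greedily match left vertices, then look for augmenting paths:
  Match 1 -- 6
  Match 2 -- 4
  Match 3 -- 7
  No augmenting path remains.

Step 3: Verify this is maximum:
  Matching size 3 = min(|L|, |R|) = min(3, 4), which is an upper bound, so this matching is maximum.

Maximum matching: {(1,6), (2,4), (3,7)}
Size: 3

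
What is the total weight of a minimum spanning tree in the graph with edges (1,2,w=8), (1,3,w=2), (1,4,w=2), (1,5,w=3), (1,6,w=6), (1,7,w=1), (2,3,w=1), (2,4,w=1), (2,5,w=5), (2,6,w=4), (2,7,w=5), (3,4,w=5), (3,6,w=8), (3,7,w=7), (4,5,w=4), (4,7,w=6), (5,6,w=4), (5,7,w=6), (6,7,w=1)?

Apply Kruskal's algorithm (sort edges by weight, add if no cycle):

Sorted edges by weight:
  (1,7) w=1
  (2,3) w=1
  (2,4) w=1
  (6,7) w=1
  (1,4) w=2
  (1,3) w=2
  (1,5) w=3
  (2,6) w=4
  (4,5) w=4
  (5,6) w=4
  (2,5) w=5
  (2,7) w=5
  (3,4) w=5
  (1,6) w=6
  (4,7) w=6
  (5,7) w=6
  (3,7) w=7
  (1,2) w=8
  (3,6) w=8

Add edge (1,7) w=1 -- no cycle. Running total: 1
Add edge (2,3) w=1 -- no cycle. Running total: 2
Add edge (2,4) w=1 -- no cycle. Running total: 3
Add edge (6,7) w=1 -- no cycle. Running total: 4
Add edge (1,4) w=2 -- no cycle. Running total: 6
Skip edge (1,3) w=2 -- would create cycle
Add edge (1,5) w=3 -- no cycle. Running total: 9

MST edges: (1,7,w=1), (2,3,w=1), (2,4,w=1), (6,7,w=1), (1,4,w=2), (1,5,w=3)
Total MST weight: 1 + 1 + 1 + 1 + 2 + 3 = 9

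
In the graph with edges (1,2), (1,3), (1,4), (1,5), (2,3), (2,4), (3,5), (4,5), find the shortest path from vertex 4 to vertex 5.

Step 1: Build adjacency list:
  1: 2, 3, 4, 5
  2: 1, 3, 4
  3: 1, 2, 5
  4: 1, 2, 5
  5: 1, 3, 4

Step 2: BFS from vertex 4 to find shortest path to 5:
  vertex 1 reached at distance 1
  vertex 2 reached at distance 1
  vertex 5 reached at distance 1

Step 3: Shortest path: 4 -> 5
Path length: 1 edge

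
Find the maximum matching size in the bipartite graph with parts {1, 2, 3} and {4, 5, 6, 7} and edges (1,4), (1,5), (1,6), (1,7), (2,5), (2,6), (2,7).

Step 1: List the neighbors of each left vertex:
  1: 4, 5, 6, 7
  2: 5, 6, 7
  3: (none)

Step 2: Greedily match left vertices, then look for augmenting paths:
  Match 1 -- 4
  Match 2 -- 5
  No augmenting path remains.

Step 3: Verify this is maximum:
  Matching has size 2. The vertex set {1, 2} covers every edge and has size 2; any matching has at most one edge per cover vertex, so 2 is maximum (König's theorem).

Maximum matching: {(1,4), (2,5)}
Size: 2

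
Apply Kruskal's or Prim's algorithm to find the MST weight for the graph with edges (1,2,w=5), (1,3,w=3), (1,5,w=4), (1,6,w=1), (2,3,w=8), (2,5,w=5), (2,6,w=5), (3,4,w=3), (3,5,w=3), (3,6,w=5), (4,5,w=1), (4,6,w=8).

Apply Kruskal's algorithm (sort edges by weight, add if no cycle):

Sorted edges by weight:
  (1,6) w=1
  (4,5) w=1
  (1,3) w=3
  (3,5) w=3
  (3,4) w=3
  (1,5) w=4
  (1,2) w=5
  (2,6) w=5
  (2,5) w=5
  (3,6) w=5
  (2,3) w=8
  (4,6) w=8

Add edge (1,6) w=1 -- no cycle. Running total: 1
Add edge (4,5) w=1 -- no cycle. Running total: 2
Add edge (1,3) w=3 -- no cycle. Running total: 5
Add edge (3,5) w=3 -- no cycle. Running total: 8
Skip edge (3,4) w=3 -- would create cycle
Skip edge (1,5) w=4 -- would create cycle
Add edge (1,2) w=5 -- no cycle. Running total: 13

MST edges: (1,6,w=1), (4,5,w=1), (1,3,w=3), (3,5,w=3), (1,2,w=5)
Total MST weight: 1 + 1 + 3 + 3 + 5 = 13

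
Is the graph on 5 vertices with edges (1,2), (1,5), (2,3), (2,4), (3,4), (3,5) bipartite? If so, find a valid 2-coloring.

Step 1: Attempt 2-coloring using BFS:
  Start at vertex 1, assign color 0
  Color vertex 2 with color 1 (neighbor of 1)
  Color vertex 5 with color 1 (neighbor of 1)
  Color vertex 3 with color 0 (neighbor of 2)
  Color vertex 4 with color 0 (neighbor of 2)

Step 2: Conflict found! Vertices 3 and 4 are adjacent but have the same color.
This means the graph contains an odd cycle.

The graph is NOT bipartite.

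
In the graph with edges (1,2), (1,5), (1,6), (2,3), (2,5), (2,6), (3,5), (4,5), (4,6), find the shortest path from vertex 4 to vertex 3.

Step 1: Build adjacency list:
  1: 2, 5, 6
  2: 1, 3, 5, 6
  3: 2, 5
  4: 5, 6
  5: 1, 2, 3, 4
  6: 1, 2, 4

Step 2: BFS from vertex 4 to find shortest path to 3:
  vertex 5 reached at distance 1
  vertex 6 reached at distance 1
  vertex 1 reached at distance 2
  vertex 2 reached at distance 2
  vertex 3 reached at distance 2

Step 3: Shortest path: 4 -> 5 -> 3
Path length: 2 edges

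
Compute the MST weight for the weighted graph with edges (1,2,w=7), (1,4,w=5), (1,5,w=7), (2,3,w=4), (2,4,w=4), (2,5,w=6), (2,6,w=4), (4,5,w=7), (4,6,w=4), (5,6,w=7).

Apply Kruskal's algorithm (sort edges by weight, add if no cycle):

Sorted edges by weight:
  (2,4) w=4
  (2,3) w=4
  (2,6) w=4
  (4,6) w=4
  (1,4) w=5
  (2,5) w=6
  (1,2) w=7
  (1,5) w=7
  (4,5) w=7
  (5,6) w=7

Add edge (2,4) w=4 -- no cycle. Running total: 4
Add edge (2,3) w=4 -- no cycle. Running total: 8
Add edge (2,6) w=4 -- no cycle. Running total: 12
Skip edge (4,6) w=4 -- would create cycle
Add edge (1,4) w=5 -- no cycle. Running total: 17
Add edge (2,5) w=6 -- no cycle. Running total: 23

MST edges: (2,4,w=4), (2,3,w=4), (2,6,w=4), (1,4,w=5), (2,5,w=6)
Total MST weight: 4 + 4 + 4 + 5 + 6 = 23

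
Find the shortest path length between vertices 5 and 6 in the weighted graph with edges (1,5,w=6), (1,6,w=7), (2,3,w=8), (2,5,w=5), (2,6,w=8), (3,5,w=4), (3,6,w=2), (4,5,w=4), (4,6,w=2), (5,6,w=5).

Step 1: Build adjacency list with weights:
  1: 5(w=6), 6(w=7)
  2: 3(w=8), 5(w=5), 6(w=8)
  3: 2(w=8), 5(w=4), 6(w=2)
  4: 5(w=4), 6(w=2)
  5: 1(w=6), 2(w=5), 3(w=4), 4(w=4), 6(w=5)
  6: 1(w=7), 2(w=8), 3(w=2), 4(w=2), 5(w=5)

Step 2: Apply Dijkstra's algorithm from vertex 5:
  Visit vertex 5 (distance=0)
    Update dist[1] = 6
    Update dist[2] = 5
    Update dist[3] = 4
    Update dist[4] = 4
    Update dist[6] = 5
  Visit vertex 3 (distance=4)
  Visit vertex 4 (distance=4)
  Visit vertex 2 (distance=5)
  Visit vertex 6 (distance=5)

Step 3: Shortest path: 5 -> 6
Total weight: 5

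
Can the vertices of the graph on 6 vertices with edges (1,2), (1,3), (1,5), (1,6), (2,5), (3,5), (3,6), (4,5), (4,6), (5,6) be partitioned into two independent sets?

Step 1: Attempt 2-coloring using BFS:
  Start at vertex 1, assign color 0
  Color vertex 2 with color 1 (neighbor of 1)
  Color vertex 3 with color 1 (neighbor of 1)
  Color vertex 5 with color 1 (neighbor of 1)
  Color vertex 6 with color 1 (neighbor of 1)

Step 2: Conflict found! Vertices 2 and 5 are adjacent but have the same color.
This means the graph contains an odd cycle.

The graph is NOT bipartite.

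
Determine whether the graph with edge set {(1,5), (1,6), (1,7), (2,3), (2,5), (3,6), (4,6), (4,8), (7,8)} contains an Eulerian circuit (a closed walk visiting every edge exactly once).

Step 1: Find the degree of each vertex:
  deg(1) = 3
  deg(2) = 2
  deg(3) = 2
  deg(4) = 2
  deg(5) = 2
  deg(6) = 3
  deg(7) = 2
  deg(8) = 2

Step 2: Count vertices with odd degree:
  Odd-degree vertices: 1, 6 (2 total)

Step 3: Apply Euler's theorem:
  - Eulerian circuit exists iff graph is connected and all vertices have even degree
  - Eulerian path exists iff graph is connected and has 0 or 2 odd-degree vertices

Graph is connected with exactly 2 odd-degree vertices (1, 6).
Eulerian path exists (starting and ending at the odd-degree vertices), but no Eulerian circuit.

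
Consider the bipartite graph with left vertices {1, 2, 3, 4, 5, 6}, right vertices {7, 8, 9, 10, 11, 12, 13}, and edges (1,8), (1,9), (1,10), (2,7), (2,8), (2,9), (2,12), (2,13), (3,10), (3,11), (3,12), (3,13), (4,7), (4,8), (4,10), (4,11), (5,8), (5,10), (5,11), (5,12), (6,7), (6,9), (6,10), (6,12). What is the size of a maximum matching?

Step 1: List the neighbors of each left vertex:
  1: 8, 9, 10
  2: 7, 8, 9, 12, 13
  3: 10, 11, 12, 13
  4: 7, 8, 10, 11
  5: 8, 10, 11, 12
  6: 7, 9, 10, 12

Step 2: Greedily match left vertices, then look for augmenting paths:
  Match 1 -- 8
  Match 2 -- 7
  Match 3 -- 10
  Match 4 -- 11
  Match 5 -- 12
  Match 6 -- 9
  No augmenting path remains.

Step 3: Verify this is maximum:
  Matching size 6 = min(|L|, |R|) = min(6, 7), which is an upper bound, so this matching is maximum.

Maximum matching: {(1,8), (2,7), (3,10), (4,11), (5,12), (6,9)}
Size: 6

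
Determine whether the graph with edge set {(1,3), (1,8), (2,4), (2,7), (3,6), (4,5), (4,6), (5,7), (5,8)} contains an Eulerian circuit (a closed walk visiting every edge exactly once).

Step 1: Find the degree of each vertex:
  deg(1) = 2
  deg(2) = 2
  deg(3) = 2
  deg(4) = 3
  deg(5) = 3
  deg(6) = 2
  deg(7) = 2
  deg(8) = 2

Step 2: Count vertices with odd degree:
  Odd-degree vertices: 4, 5 (2 total)

Step 3: Apply Euler's theorem:
  - Eulerian circuit exists iff graph is connected and all vertices have even degree
  - Eulerian path exists iff graph is connected and has 0 or 2 odd-degree vertices

Graph is connected with exactly 2 odd-degree vertices (4, 5).
Eulerian path exists (starting and ending at the odd-degree vertices), but no Eulerian circuit.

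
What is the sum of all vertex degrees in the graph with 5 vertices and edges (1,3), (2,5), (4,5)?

Step 1: Count edges incident to each vertex:
  deg(1) = 1 (neighbors: 3)
  deg(2) = 1 (neighbors: 5)
  deg(3) = 1 (neighbors: 1)
  deg(4) = 1 (neighbors: 5)
  deg(5) = 2 (neighbors: 2, 4)

Step 2: Sum all degrees:
  1 + 1 + 1 + 1 + 2 = 6

Verification: sum of degrees = 2 * |E| = 2 * 3 = 6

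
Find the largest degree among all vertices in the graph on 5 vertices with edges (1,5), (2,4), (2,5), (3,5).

Step 1: Count edges incident to each vertex:
  deg(1) = 1 (neighbors: 5)
  deg(2) = 2 (neighbors: 4, 5)
  deg(3) = 1 (neighbors: 5)
  deg(4) = 1 (neighbors: 2)
  deg(5) = 3 (neighbors: 1, 2, 3)

Step 2: Find maximum:
  max(1, 2, 1, 1, 3) = 3 (vertex 5)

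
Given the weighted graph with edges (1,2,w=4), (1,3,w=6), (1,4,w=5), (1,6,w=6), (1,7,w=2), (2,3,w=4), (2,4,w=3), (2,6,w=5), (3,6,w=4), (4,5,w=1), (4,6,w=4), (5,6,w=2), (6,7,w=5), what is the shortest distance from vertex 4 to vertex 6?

Step 1: Build adjacency list with weights:
  1: 2(w=4), 3(w=6), 4(w=5), 6(w=6), 7(w=2)
  2: 1(w=4), 3(w=4), 4(w=3), 6(w=5)
  3: 1(w=6), 2(w=4), 6(w=4)
  4: 1(w=5), 2(w=3), 5(w=1), 6(w=4)
  5: 4(w=1), 6(w=2)
  6: 1(w=6), 2(w=5), 3(w=4), 4(w=4), 5(w=2), 7(w=5)
  7: 1(w=2), 6(w=5)

Step 2: Apply Dijkstra's algorithm from vertex 4:
  Visit vertex 4 (distance=0)
    Update dist[1] = 5
    Update dist[2] = 3
    Update dist[5] = 1
    Update dist[6] = 4
  Visit vertex 5 (distance=1)
    Update dist[6] = 3
  Visit vertex 2 (distance=3)
    Update dist[3] = 7
  Visit vertex 6 (distance=3)
    Update dist[7] = 8

Step 3: Shortest path: 4 -> 5 -> 6
Total weight: 1 + 2 = 3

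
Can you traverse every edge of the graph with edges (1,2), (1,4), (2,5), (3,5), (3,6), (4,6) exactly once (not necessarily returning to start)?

Step 1: Find the degree of each vertex:
  deg(1) = 2
  deg(2) = 2
  deg(3) = 2
  deg(4) = 2
  deg(5) = 2
  deg(6) = 2

Step 2: Count vertices with odd degree:
  All vertices have even degree (0 odd-degree vertices)

Step 3: Apply Euler's theorem:
  - Eulerian circuit exists iff graph is connected and all vertices have even degree
  - Eulerian path exists iff graph is connected and has 0 or 2 odd-degree vertices

Graph is connected with 0 odd-degree vertices.
Both Eulerian circuit and Eulerian path exist.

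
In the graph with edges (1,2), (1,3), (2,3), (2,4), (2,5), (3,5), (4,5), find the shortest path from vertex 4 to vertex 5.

Step 1: Build adjacency list:
  1: 2, 3
  2: 1, 3, 4, 5
  3: 1, 2, 5
  4: 2, 5
  5: 2, 3, 4

Step 2: BFS from vertex 4 to find shortest path to 5:
  vertex 2 reached at distance 1
  vertex 5 reached at distance 1

Step 3: Shortest path: 4 -> 5
Path length: 1 edge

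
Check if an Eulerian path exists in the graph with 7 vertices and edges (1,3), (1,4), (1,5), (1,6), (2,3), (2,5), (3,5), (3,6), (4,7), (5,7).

Step 1: Find the degree of each vertex:
  deg(1) = 4
  deg(2) = 2
  deg(3) = 4
  deg(4) = 2
  deg(5) = 4
  deg(6) = 2
  deg(7) = 2

Step 2: Count vertices with odd degree:
  All vertices have even degree (0 odd-degree vertices)

Step 3: Apply Euler's theorem:
  - Eulerian circuit exists iff graph is connected and all vertices have even degree
  - Eulerian path exists iff graph is connected and has 0 or 2 odd-degree vertices

Graph is connected with 0 odd-degree vertices.
Both Eulerian circuit and Eulerian path exist.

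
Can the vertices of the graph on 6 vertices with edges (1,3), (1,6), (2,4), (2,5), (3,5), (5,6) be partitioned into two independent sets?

Step 1: Attempt 2-coloring using BFS:
  Start at vertex 1, assign color 0
  Color vertex 3 with color 1 (neighbor of 1)
  Color vertex 6 with color 1 (neighbor of 1)
  Color vertex 5 with color 0 (neighbor of 3)
  Color vertex 2 with color 1 (neighbor of 5)
  Color vertex 4 with color 0 (neighbor of 2)

Step 2: 2-coloring succeeded. No conflicts found.
  Set A (color 0): {1, 4, 5}
  Set B (color 1): {2, 3, 6}

The graph is bipartite with partition {1, 4, 5}, {2, 3, 6}.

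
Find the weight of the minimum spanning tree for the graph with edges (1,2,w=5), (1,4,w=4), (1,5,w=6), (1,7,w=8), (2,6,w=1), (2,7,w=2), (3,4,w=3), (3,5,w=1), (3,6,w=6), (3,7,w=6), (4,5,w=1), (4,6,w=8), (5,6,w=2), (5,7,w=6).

Apply Kruskal's algorithm (sort edges by weight, add if no cycle):

Sorted edges by weight:
  (2,6) w=1
  (3,5) w=1
  (4,5) w=1
  (2,7) w=2
  (5,6) w=2
  (3,4) w=3
  (1,4) w=4
  (1,2) w=5
  (1,5) w=6
  (3,7) w=6
  (3,6) w=6
  (5,7) w=6
  (1,7) w=8
  (4,6) w=8

Add edge (2,6) w=1 -- no cycle. Running total: 1
Add edge (3,5) w=1 -- no cycle. Running total: 2
Add edge (4,5) w=1 -- no cycle. Running total: 3
Add edge (2,7) w=2 -- no cycle. Running total: 5
Add edge (5,6) w=2 -- no cycle. Running total: 7
Skip edge (3,4) w=3 -- would create cycle
Add edge (1,4) w=4 -- no cycle. Running total: 11

MST edges: (2,6,w=1), (3,5,w=1), (4,5,w=1), (2,7,w=2), (5,6,w=2), (1,4,w=4)
Total MST weight: 1 + 1 + 1 + 2 + 2 + 4 = 11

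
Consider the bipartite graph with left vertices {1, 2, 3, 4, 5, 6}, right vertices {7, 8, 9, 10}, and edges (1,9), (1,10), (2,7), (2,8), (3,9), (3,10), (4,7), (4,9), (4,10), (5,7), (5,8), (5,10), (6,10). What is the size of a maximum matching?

Step 1: List the neighbors of each left vertex:
  1: 9, 10
  2: 7, 8
  3: 9, 10
  4: 7, 9, 10
  5: 7, 8, 10
  6: 10

Step 2: Greedily match left vertices, then look for augmenting paths:
  Match 1 -- 9
  Match 2 -- 7
  Match 3 -- 10
  Match 5 -- 8
  No augmenting path remains.

Step 3: Verify this is maximum:
  Matching size 4 = min(|L|, |R|) = min(6, 4), which is an upper bound, so this matching is maximum.

Maximum matching: {(1,9), (2,7), (3,10), (5,8)}
Size: 4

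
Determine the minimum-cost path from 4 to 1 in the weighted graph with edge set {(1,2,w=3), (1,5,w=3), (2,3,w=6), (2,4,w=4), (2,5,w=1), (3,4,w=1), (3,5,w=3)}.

Step 1: Build adjacency list with weights:
  1: 2(w=3), 5(w=3)
  2: 1(w=3), 3(w=6), 4(w=4), 5(w=1)
  3: 2(w=6), 4(w=1), 5(w=3)
  4: 2(w=4), 3(w=1)
  5: 1(w=3), 2(w=1), 3(w=3)

Step 2: Apply Dijkstra's algorithm from vertex 4:
  Visit vertex 4 (distance=0)
    Update dist[2] = 4
    Update dist[3] = 1
  Visit vertex 3 (distance=1)
    Update dist[5] = 4
  Visit vertex 2 (distance=4)
    Update dist[1] = 7
  Visit vertex 5 (distance=4)
  Visit vertex 1 (distance=7)

Step 3: Shortest path: 4 -> 2 -> 1
Total weight: 4 + 3 = 7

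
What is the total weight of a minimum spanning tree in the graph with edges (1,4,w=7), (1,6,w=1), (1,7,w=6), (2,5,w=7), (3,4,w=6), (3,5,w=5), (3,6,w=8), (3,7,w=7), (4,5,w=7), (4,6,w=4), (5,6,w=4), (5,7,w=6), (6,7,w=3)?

Apply Kruskal's algorithm (sort edges by weight, add if no cycle):

Sorted edges by weight:
  (1,6) w=1
  (6,7) w=3
  (4,6) w=4
  (5,6) w=4
  (3,5) w=5
  (1,7) w=6
  (3,4) w=6
  (5,7) w=6
  (1,4) w=7
  (2,5) w=7
  (3,7) w=7
  (4,5) w=7
  (3,6) w=8

Add edge (1,6) w=1 -- no cycle. Running total: 1
Add edge (6,7) w=3 -- no cycle. Running total: 4
Add edge (4,6) w=4 -- no cycle. Running total: 8
Add edge (5,6) w=4 -- no cycle. Running total: 12
Add edge (3,5) w=5 -- no cycle. Running total: 17
Skip edge (1,7) w=6 -- would create cycle
Skip edge (3,4) w=6 -- would create cycle
Skip edge (5,7) w=6 -- would create cycle
Skip edge (1,4) w=7 -- would create cycle
Add edge (2,5) w=7 -- no cycle. Running total: 24

MST edges: (1,6,w=1), (6,7,w=3), (4,6,w=4), (5,6,w=4), (3,5,w=5), (2,5,w=7)
Total MST weight: 1 + 3 + 4 + 4 + 5 + 7 = 24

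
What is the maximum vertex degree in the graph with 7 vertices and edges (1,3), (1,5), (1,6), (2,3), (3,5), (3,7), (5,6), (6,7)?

Step 1: Count edges incident to each vertex:
  deg(1) = 3 (neighbors: 3, 5, 6)
  deg(2) = 1 (neighbors: 3)
  deg(3) = 4 (neighbors: 1, 2, 5, 7)
  deg(4) = 0 (neighbors: none)
  deg(5) = 3 (neighbors: 1, 3, 6)
  deg(6) = 3 (neighbors: 1, 5, 7)
  deg(7) = 2 (neighbors: 3, 6)

Step 2: Find maximum:
  max(3, 1, 4, 0, 3, 3, 2) = 4 (vertex 3)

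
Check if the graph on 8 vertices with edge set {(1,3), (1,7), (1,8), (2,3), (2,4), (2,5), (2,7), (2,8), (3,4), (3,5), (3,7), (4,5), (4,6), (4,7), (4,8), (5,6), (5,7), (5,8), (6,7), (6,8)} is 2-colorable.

Step 1: Attempt 2-coloring using BFS:
  Start at vertex 1, assign color 0
  Color vertex 3 with color 1 (neighbor of 1)
  Color vertex 7 with color 1 (neighbor of 1)
  Color vertex 8 with color 1 (neighbor of 1)
  Color vertex 2 with color 0 (neighbor of 3)
  Color vertex 4 with color 0 (neighbor of 3)
  Color vertex 5 with color 0 (neighbor of 3)

Step 2: Conflict found! Vertices 3 and 7 are adjacent but have the same color.
This means the graph contains an odd cycle.

The graph is NOT bipartite.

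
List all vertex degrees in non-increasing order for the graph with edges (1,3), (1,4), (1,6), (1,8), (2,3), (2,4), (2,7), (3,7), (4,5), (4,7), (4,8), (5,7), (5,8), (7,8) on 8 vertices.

Step 1: Count edges incident to each vertex:
  deg(1) = 4 (neighbors: 3, 4, 6, 8)
  deg(2) = 3 (neighbors: 3, 4, 7)
  deg(3) = 3 (neighbors: 1, 2, 7)
  deg(4) = 5 (neighbors: 1, 2, 5, 7, 8)
  deg(5) = 3 (neighbors: 4, 7, 8)
  deg(6) = 1 (neighbors: 1)
  deg(7) = 5 (neighbors: 2, 3, 4, 5, 8)
  deg(8) = 4 (neighbors: 1, 4, 5, 7)

Step 2: Sort degrees in non-increasing order:
  Degrees: [4, 3, 3, 5, 3, 1, 5, 4] -> sorted: [5, 5, 4, 4, 3, 3, 3, 1]

Degree sequence: [5, 5, 4, 4, 3, 3, 3, 1]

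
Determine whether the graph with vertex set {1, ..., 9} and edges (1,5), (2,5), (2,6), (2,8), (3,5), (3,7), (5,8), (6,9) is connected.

Step 1: Build adjacency list from edges:
  1: 5
  2: 5, 6, 8
  3: 5, 7
  4: (none)
  5: 1, 2, 3, 8
  6: 2, 9
  7: 3
  8: 2, 5
  9: 6

Step 2: Run BFS/DFS from vertex 1:
  Visited: {1, 5, 2, 3, 8, 6, 7, 9}
  Reached 8 of 9 vertices

Step 3: Only 8 of 9 vertices reached. Graph is disconnected.
Connected components: {1, 2, 3, 5, 6, 7, 8, 9}, {4}
Answer: No, the graph is not connected (2 components).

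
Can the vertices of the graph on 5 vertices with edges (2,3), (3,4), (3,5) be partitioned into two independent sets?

Step 1: Attempt 2-coloring using BFS:
  Start at vertex 1, assign color 0
  Start new component at vertex 2, assign color 0
  Color vertex 3 with color 1 (neighbor of 2)
  Color vertex 4 with color 0 (neighbor of 3)
  Color vertex 5 with color 0 (neighbor of 3)

Step 2: 2-coloring succeeded. No conflicts found.
  Set A (color 0): {1, 2, 4, 5}
  Set B (color 1): {3}

The graph is bipartite with partition {1, 2, 4, 5}, {3}.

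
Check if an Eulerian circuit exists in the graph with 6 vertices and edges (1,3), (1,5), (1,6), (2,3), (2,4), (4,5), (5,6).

Step 1: Find the degree of each vertex:
  deg(1) = 3
  deg(2) = 2
  deg(3) = 2
  deg(4) = 2
  deg(5) = 3
  deg(6) = 2

Step 2: Count vertices with odd degree:
  Odd-degree vertices: 1, 5 (2 total)

Step 3: Apply Euler's theorem:
  - Eulerian circuit exists iff graph is connected and all vertices have even degree
  - Eulerian path exists iff graph is connected and has 0 or 2 odd-degree vertices

Graph is connected with exactly 2 odd-degree vertices (1, 5).
Eulerian path exists (starting and ending at the odd-degree vertices), but no Eulerian circuit.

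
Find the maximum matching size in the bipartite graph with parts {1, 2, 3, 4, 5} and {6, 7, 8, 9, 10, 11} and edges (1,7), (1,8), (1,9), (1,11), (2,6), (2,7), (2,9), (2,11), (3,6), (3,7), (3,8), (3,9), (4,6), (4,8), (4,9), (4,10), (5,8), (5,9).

Step 1: List the neighbors of each left vertex:
  1: 7, 8, 9, 11
  2: 6, 7, 9, 11
  3: 6, 7, 8, 9
  4: 6, 8, 9, 10
  5: 8, 9

Step 2: Greedily match left vertices, then look for augmenting paths:
  Match 1 -- 7
  Match 2 -- 6
  Match 3 -- 8
  Match 4 -- 10
  Match 5 -- 9
  No augmenting path remains.

Step 3: Verify this is maximum:
  Matching size 5 = min(|L|, |R|) = min(5, 6), which is an upper bound, so this matching is maximum.

Maximum matching: {(1,7), (2,6), (3,8), (4,10), (5,9)}
Size: 5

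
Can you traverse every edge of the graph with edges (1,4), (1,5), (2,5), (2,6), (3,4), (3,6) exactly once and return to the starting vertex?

Step 1: Find the degree of each vertex:
  deg(1) = 2
  deg(2) = 2
  deg(3) = 2
  deg(4) = 2
  deg(5) = 2
  deg(6) = 2

Step 2: Count vertices with odd degree:
  All vertices have even degree (0 odd-degree vertices)

Step 3: Apply Euler's theorem:
  - Eulerian circuit exists iff graph is connected and all vertices have even degree
  - Eulerian path exists iff graph is connected and has 0 or 2 odd-degree vertices

Graph is connected with 0 odd-degree vertices.
Both Eulerian circuit and Eulerian path exist.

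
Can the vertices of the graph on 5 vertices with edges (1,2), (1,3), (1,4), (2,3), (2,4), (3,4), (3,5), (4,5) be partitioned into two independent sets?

Step 1: Attempt 2-coloring using BFS:
  Start at vertex 1, assign color 0
  Color vertex 2 with color 1 (neighbor of 1)
  Color vertex 3 with color 1 (neighbor of 1)
  Color vertex 4 with color 1 (neighbor of 1)

Step 2: Conflict found! Vertices 2 and 3 are adjacent but have the same color.
This means the graph contains an odd cycle.

The graph is NOT bipartite.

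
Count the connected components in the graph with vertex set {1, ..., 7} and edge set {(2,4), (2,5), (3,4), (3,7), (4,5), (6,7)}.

Step 1: Build adjacency list from edges:
  1: (none)
  2: 4, 5
  3: 4, 7
  4: 2, 3, 5
  5: 2, 4
  6: 7
  7: 3, 6

Step 2: Run BFS/DFS from vertex 1:
  Visited: {1}
  Reached 1 of 7 vertices

Step 3: Only 1 of 7 vertices reached. Graph is disconnected.
Connected components: {1}, {2, 3, 4, 5, 6, 7}
Number of connected components: 2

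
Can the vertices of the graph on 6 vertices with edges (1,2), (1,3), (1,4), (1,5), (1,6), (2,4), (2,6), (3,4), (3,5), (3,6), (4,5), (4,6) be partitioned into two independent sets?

Step 1: Attempt 2-coloring using BFS:
  Start at vertex 1, assign color 0
  Color vertex 2 with color 1 (neighbor of 1)
  Color vertex 3 with color 1 (neighbor of 1)
  Color vertex 4 with color 1 (neighbor of 1)
  Color vertex 5 with color 1 (neighbor of 1)
  Color vertex 6 with color 1 (neighbor of 1)

Step 2: Conflict found! Vertices 2 and 4 are adjacent but have the same color.
This means the graph contains an odd cycle.

The graph is NOT bipartite.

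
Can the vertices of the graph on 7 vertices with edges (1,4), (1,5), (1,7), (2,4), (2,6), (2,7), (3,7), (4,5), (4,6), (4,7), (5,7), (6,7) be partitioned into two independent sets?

Step 1: Attempt 2-coloring using BFS:
  Start at vertex 1, assign color 0
  Color vertex 4 with color 1 (neighbor of 1)
  Color vertex 5 with color 1 (neighbor of 1)
  Color vertex 7 with color 1 (neighbor of 1)
  Color vertex 2 with color 0 (neighbor of 4)

Step 2: Conflict found! Vertices 4 and 5 are adjacent but have the same color.
This means the graph contains an odd cycle.

The graph is NOT bipartite.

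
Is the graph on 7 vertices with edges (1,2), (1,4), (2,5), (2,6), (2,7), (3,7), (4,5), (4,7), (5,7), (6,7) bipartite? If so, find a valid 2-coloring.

Step 1: Attempt 2-coloring using BFS:
  Start at vertex 1, assign color 0
  Color vertex 2 with color 1 (neighbor of 1)
  Color vertex 4 with color 1 (neighbor of 1)
  Color vertex 5 with color 0 (neighbor of 2)
  Color vertex 6 with color 0 (neighbor of 2)
  Color vertex 7 with color 0 (neighbor of 2)

Step 2: Conflict found! Vertices 5 and 7 are adjacent but have the same color.
This means the graph contains an odd cycle.

The graph is NOT bipartite.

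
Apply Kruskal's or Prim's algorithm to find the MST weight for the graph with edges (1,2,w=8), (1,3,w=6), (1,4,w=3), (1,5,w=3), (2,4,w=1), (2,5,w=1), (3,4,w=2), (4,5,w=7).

Apply Kruskal's algorithm (sort edges by weight, add if no cycle):

Sorted edges by weight:
  (2,5) w=1
  (2,4) w=1
  (3,4) w=2
  (1,4) w=3
  (1,5) w=3
  (1,3) w=6
  (4,5) w=7
  (1,2) w=8

Add edge (2,5) w=1 -- no cycle. Running total: 1
Add edge (2,4) w=1 -- no cycle. Running total: 2
Add edge (3,4) w=2 -- no cycle. Running total: 4
Add edge (1,4) w=3 -- no cycle. Running total: 7

MST edges: (2,5,w=1), (2,4,w=1), (3,4,w=2), (1,4,w=3)
Total MST weight: 1 + 1 + 2 + 3 = 7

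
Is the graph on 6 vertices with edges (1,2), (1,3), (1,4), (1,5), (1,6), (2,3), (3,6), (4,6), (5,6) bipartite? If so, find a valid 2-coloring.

Step 1: Attempt 2-coloring using BFS:
  Start at vertex 1, assign color 0
  Color vertex 2 with color 1 (neighbor of 1)
  Color vertex 3 with color 1 (neighbor of 1)
  Color vertex 4 with color 1 (neighbor of 1)
  Color vertex 5 with color 1 (neighbor of 1)
  Color vertex 6 with color 1 (neighbor of 1)

Step 2: Conflict found! Vertices 2 and 3 are adjacent but have the same color.
This means the graph contains an odd cycle.

The graph is NOT bipartite.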